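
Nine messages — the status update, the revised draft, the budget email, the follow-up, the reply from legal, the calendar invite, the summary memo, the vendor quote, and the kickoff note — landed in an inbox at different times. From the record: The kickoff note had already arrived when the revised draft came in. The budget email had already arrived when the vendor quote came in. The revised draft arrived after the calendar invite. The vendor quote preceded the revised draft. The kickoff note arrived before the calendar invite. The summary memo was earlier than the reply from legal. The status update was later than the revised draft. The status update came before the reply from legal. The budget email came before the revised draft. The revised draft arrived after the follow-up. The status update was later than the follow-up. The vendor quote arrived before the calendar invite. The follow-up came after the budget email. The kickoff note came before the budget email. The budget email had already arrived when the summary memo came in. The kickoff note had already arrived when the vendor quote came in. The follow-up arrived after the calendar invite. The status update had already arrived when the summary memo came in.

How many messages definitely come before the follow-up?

Directly stated before the follow-up: the budget email and the calendar invite.
The kickoff note reaches the follow-up via the kickoff note → the budget email → the follow-up.
The vendor quote reaches the follow-up via the vendor quote → the calendar invite → the follow-up.
No chain forces the summary memo (or any of the others) ahead of the follow-up.
That's the budget email, the calendar invite, the kickoff note, and the vendor quote — 4 in all.

4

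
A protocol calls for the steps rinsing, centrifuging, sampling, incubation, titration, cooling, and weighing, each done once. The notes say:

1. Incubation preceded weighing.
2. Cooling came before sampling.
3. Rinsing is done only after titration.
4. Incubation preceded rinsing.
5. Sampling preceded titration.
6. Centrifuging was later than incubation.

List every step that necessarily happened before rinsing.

cooling, incubation, sampling, titration

Directly stated before rinsing: incubation and titration.
Cooling reaches rinsing via cooling → sampling → titration → rinsing.
Sampling reaches rinsing via sampling → titration → rinsing.
No chain forces weighing (or any of the others) ahead of rinsing.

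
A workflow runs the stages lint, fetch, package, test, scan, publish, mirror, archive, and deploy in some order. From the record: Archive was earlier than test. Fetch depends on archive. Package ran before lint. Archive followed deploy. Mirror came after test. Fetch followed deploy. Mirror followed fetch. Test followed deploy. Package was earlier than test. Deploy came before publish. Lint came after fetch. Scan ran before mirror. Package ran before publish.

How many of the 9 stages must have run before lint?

Directly stated before lint: fetch and package.
Archive reaches lint via archive → fetch → lint.
Deploy reaches lint via deploy → fetch → lint.
That's archive, deploy, fetch, and package — 4 in all.

4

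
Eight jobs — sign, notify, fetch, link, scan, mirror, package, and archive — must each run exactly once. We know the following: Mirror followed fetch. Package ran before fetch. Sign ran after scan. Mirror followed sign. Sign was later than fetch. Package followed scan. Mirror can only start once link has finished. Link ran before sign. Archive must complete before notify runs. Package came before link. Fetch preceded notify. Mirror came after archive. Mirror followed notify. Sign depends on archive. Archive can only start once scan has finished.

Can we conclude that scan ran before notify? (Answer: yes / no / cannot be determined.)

Chain the constraints: scan → archive → notify. Each link is directly stated, so scan comes before notify.

yes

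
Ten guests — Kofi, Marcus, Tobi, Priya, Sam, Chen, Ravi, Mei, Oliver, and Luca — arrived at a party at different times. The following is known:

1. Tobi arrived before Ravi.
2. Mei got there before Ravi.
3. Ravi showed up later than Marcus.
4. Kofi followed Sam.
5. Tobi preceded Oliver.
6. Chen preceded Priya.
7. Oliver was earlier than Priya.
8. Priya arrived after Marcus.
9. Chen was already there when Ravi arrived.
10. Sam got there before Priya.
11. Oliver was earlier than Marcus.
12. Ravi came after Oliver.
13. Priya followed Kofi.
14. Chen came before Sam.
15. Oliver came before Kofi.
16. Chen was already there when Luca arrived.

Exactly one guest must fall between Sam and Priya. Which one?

Tracing the constraints gives Sam → Kofi → Priya, so Kofi sits after Sam and before Priya.
No other guest is forced both after Sam and before Priya.

Kofi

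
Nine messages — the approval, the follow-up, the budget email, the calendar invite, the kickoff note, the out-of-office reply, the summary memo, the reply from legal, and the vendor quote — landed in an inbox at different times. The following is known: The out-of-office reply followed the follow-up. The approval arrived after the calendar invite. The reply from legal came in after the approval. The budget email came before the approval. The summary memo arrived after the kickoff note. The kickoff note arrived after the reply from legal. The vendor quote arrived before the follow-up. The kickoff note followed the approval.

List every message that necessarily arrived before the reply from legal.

the approval, the budget email, the calendar invite

Directly stated before the reply from legal: the approval.
The budget email reaches the reply from legal via the budget email → the approval → the reply from legal.
The calendar invite reaches the reply from legal via the calendar invite → the approval → the reply from legal.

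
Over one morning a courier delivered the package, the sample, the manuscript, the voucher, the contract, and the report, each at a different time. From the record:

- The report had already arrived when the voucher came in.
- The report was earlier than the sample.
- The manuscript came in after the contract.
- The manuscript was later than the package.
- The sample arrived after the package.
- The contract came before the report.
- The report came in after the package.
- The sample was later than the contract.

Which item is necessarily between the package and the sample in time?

the report

Tracing the constraints gives the package → the report → the sample, so the report sits after the package and before the sample.
No other item is forced both after the package and before the sample.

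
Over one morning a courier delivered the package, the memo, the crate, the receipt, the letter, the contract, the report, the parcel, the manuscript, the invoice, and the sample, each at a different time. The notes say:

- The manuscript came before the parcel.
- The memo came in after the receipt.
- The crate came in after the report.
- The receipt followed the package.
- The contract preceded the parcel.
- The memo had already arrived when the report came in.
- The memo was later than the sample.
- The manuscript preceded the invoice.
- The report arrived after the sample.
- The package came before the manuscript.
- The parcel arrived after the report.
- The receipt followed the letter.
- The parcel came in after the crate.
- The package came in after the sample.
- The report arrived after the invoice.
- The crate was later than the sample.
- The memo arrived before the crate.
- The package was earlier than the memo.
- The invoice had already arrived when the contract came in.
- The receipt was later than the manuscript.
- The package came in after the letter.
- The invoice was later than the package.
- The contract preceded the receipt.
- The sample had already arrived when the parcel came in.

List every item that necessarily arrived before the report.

Directly stated before the report: the invoice, the memo, and the sample.
The contract reaches the report via the contract → the receipt → the memo → the report.
The letter reaches the report via the letter → the package → the memo → the report.
The manuscript reaches the report via the manuscript → the invoice → the report.
Likewise the package and the receipt each reach the report by chaining the stated constraints.
No chain forces the parcel (or any of the others) ahead of the report.

the contract, the invoice, the letter, the manuscript, the memo, the package, the receipt, the sample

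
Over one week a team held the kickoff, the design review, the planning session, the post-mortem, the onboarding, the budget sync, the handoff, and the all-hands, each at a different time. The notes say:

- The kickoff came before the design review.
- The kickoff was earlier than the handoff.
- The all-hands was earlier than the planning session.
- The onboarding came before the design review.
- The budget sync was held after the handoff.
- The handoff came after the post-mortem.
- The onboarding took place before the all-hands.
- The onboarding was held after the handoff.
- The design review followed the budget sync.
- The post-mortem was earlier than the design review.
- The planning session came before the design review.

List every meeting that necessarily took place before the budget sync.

Directly stated before the budget sync: the handoff.
The kickoff reaches the budget sync via the kickoff → the handoff → the budget sync.
The post-mortem reaches the budget sync via the post-mortem → the handoff → the budget sync.
No chain forces the all-hands (or any of the others) ahead of the budget sync.

the handoff, the kickoff, the post-mortem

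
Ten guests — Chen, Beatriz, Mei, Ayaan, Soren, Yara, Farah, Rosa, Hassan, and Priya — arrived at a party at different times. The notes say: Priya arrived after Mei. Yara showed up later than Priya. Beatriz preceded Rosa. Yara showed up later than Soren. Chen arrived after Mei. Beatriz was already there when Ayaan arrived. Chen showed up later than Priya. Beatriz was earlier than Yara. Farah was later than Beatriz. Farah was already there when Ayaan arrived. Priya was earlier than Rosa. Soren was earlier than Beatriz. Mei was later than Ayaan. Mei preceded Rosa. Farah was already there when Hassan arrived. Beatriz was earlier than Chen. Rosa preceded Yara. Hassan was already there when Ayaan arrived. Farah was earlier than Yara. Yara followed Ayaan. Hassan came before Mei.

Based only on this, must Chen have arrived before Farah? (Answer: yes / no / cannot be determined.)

Tracing the constraints gives Farah → Ayaan → Mei → Chen, so Farah must come before Chen.
That means Chen cannot be before Farah.

no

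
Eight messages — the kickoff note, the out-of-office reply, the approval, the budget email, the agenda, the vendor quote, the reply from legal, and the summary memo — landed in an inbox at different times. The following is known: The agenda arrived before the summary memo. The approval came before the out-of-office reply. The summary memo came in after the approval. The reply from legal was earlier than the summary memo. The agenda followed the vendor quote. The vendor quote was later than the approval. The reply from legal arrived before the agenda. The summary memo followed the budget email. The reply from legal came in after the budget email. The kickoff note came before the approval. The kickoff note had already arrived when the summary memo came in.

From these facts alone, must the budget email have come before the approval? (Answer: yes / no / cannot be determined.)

No chain of stated constraints runs from the budget email to the approval, and none runs from the approval to the budget email either.
So the relative order of the budget email and the approval is not fixed by the given facts.

cannot be determined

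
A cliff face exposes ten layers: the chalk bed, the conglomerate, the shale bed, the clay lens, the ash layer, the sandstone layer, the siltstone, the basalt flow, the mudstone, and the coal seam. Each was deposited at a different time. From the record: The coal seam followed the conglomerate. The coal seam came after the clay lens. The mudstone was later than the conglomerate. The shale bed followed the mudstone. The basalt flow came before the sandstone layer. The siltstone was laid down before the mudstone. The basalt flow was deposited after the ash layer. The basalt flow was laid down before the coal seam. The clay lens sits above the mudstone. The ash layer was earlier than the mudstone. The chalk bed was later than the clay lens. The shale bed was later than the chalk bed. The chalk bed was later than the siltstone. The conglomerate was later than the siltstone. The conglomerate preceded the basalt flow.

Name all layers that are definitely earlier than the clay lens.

Directly stated before the clay lens: the mudstone.
The ash layer reaches the clay lens via the ash layer → the mudstone → the clay lens.
The conglomerate reaches the clay lens via the conglomerate → the mudstone → the clay lens.
The siltstone reaches the clay lens via the siltstone → the mudstone → the clay lens.
No chain forces the shale bed (or any of the others) ahead of the clay lens.

the ash layer, the conglomerate, the mudstone, the siltstone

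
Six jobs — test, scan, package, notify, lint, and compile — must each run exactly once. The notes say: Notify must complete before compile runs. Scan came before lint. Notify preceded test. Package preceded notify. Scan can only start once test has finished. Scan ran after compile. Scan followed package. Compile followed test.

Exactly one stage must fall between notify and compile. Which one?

Tracing the constraints gives notify → test → compile, so test sits after notify and before compile.
No other stage is forced both after notify and before compile.

test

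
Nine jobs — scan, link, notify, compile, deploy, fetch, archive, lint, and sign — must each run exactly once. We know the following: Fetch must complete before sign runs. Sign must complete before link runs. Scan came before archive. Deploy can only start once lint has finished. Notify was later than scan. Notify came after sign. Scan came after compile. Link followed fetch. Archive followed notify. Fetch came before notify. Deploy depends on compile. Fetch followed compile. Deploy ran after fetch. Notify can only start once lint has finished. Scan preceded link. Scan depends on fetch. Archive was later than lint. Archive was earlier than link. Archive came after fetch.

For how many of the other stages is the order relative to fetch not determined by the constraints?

Forced before fetch: compile; forced after fetch: archive, deploy, link, notify, scan, and sign.
That leaves lint with no forced order relative to fetch — 1.

1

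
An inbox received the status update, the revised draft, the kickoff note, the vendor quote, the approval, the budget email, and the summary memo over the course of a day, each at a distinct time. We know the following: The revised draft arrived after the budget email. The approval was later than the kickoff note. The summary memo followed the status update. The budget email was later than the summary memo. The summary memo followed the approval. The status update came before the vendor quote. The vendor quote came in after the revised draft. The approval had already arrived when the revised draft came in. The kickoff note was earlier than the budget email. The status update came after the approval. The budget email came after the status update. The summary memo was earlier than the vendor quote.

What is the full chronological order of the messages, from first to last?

The constraints fix every adjacent pair, so only one ordering works:
the kickoff note → the approval → the status update → the summary memo → the budget email → the revised draft → the vendor quote.

the kickoff note, the approval, the status update, the summary memo, the budget email, the revised draft, the vendor quote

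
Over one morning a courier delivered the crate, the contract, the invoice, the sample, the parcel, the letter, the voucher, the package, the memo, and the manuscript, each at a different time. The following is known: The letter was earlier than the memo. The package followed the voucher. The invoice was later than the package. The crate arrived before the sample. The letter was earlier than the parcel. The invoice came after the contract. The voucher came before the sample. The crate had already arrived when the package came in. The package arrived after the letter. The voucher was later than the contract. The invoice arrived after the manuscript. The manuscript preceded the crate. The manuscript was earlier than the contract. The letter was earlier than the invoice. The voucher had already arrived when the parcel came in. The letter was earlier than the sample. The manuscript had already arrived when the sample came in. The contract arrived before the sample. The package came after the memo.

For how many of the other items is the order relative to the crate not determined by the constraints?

5

Forced before the crate: the manuscript; forced after the crate: the invoice, the package, and the sample.
That leaves the contract, the letter, the memo, the parcel, and the voucher with no forced order relative to the crate — 5.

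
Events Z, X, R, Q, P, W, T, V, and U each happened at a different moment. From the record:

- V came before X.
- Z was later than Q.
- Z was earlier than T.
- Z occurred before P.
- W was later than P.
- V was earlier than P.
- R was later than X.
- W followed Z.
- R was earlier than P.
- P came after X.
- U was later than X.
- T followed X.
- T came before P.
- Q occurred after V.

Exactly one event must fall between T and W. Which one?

P

Tracing the constraints gives T → P → W, so P sits after T and before W.
No other event is forced both after T and before W.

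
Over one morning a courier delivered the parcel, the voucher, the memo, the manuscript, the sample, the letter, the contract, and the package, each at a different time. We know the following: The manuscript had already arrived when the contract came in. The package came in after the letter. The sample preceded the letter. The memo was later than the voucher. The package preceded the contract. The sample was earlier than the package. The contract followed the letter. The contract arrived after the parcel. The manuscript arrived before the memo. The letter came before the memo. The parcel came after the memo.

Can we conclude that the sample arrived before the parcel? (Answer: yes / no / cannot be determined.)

Chain the constraints: the sample → the letter → the memo → the parcel. Each link is directly stated, so the sample comes before the parcel.

yes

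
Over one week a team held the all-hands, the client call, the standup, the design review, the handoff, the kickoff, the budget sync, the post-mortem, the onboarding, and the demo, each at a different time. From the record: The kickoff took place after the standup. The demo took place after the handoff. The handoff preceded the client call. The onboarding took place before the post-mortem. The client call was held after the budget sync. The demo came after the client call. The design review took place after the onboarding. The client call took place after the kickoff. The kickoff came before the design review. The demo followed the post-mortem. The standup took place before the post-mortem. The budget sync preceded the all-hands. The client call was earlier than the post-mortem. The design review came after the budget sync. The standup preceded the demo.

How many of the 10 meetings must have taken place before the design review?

Directly stated before the design review: the budget sync, the kickoff, and the onboarding.
The standup reaches the design review via the standup → the kickoff → the design review.
No chain forces the post-mortem (or any of the others) ahead of the design review.
That's the budget sync, the kickoff, the onboarding, and the standup — 4 in all.

4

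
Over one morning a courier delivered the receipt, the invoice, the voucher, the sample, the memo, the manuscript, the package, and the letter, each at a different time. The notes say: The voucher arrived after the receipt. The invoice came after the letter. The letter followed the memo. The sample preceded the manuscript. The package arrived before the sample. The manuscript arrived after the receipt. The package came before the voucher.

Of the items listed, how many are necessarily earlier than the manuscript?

3

Directly stated before the manuscript: the receipt and the sample.
The package reaches the manuscript via the package → the sample → the manuscript.
No chain forces the invoice (or any of the others) ahead of the manuscript.
That's the package, the receipt, and the sample — 3 in all.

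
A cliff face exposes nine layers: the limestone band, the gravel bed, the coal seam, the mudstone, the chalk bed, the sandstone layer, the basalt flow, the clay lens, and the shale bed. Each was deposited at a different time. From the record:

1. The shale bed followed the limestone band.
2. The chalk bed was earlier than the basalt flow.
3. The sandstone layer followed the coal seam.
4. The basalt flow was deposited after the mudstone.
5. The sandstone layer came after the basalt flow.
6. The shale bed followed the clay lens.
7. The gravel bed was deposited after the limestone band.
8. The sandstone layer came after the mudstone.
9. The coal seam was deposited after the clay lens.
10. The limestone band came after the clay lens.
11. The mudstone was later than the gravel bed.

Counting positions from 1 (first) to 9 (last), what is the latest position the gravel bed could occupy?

The gravel bed must come before the basalt flow, the mudstone, and the sandstone layer — 3 layers forced after it.
Everything else can be placed before the gravel bed in some valid order, so the gravel bed can sit as late as position 9 − 3 = 6.

6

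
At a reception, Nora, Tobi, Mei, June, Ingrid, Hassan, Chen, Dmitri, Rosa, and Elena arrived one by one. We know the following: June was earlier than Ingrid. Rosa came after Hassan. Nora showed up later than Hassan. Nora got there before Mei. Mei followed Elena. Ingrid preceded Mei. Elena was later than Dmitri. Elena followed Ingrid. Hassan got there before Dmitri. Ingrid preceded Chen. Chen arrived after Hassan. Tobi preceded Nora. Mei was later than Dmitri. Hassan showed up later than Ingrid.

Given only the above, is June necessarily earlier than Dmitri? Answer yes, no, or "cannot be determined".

yes

Chain the constraints: June → Ingrid → Hassan → Dmitri. Each link is directly stated, so June comes before Dmitri.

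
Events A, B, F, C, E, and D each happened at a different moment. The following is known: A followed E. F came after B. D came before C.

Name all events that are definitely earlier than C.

Directly stated before C: D.
No chain forces A (or any of the others) ahead of C.

D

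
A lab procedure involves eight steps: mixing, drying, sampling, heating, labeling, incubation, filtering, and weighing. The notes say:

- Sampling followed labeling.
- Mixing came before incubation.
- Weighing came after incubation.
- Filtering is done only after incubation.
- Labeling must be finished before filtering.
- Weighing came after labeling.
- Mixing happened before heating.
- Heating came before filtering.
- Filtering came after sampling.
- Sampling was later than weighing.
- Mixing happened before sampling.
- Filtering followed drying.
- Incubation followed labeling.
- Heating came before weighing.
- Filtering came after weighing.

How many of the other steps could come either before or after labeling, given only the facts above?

Forced after labeling: filtering, incubation, sampling, and weighing.
That leaves drying, heating, and mixing with no forced order relative to labeling — 3.

3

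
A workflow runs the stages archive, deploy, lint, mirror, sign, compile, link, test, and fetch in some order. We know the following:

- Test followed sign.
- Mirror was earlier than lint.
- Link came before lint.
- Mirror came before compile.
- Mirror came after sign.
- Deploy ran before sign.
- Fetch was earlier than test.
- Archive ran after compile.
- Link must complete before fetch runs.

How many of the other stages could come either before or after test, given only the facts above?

4

Forced before test: deploy, fetch, link, and sign.
That leaves archive, compile, lint, and mirror with no forced order relative to test — 4.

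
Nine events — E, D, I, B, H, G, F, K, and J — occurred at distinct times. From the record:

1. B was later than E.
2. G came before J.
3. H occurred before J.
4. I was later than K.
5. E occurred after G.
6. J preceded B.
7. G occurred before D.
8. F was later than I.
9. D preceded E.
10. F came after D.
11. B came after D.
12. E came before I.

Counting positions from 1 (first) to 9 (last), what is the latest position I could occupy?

I must come before F — 1 event forced after it.
Everything else can be placed before I in some valid order, so I can sit as late as position 9 − 1 = 8.

8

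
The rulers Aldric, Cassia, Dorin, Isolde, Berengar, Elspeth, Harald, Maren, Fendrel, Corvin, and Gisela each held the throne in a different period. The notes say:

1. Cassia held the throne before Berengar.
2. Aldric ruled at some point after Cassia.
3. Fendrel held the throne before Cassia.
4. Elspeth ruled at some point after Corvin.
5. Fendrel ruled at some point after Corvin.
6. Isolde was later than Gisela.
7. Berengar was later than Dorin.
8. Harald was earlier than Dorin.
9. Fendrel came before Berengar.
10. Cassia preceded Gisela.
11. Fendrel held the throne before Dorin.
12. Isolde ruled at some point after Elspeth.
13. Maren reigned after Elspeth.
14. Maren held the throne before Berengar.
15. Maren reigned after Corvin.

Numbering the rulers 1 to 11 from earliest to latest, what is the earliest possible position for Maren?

3

Corvin and Elspeth must both come before Maren — 2 forced predecessors.
Nothing else is forced ahead of Maren, so their earliest slot is position 2 + 1 = 3.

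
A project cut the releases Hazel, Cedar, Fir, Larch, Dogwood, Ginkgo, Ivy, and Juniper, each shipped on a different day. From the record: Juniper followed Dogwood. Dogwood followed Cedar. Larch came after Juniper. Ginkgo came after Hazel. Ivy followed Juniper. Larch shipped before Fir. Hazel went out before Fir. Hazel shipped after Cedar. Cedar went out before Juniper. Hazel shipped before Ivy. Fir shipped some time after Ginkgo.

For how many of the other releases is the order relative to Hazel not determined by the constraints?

3

Forced before Hazel: Cedar; forced after Hazel: Fir, Ginkgo, and Ivy.
That leaves Dogwood, Juniper, and Larch with no forced order relative to Hazel — 3.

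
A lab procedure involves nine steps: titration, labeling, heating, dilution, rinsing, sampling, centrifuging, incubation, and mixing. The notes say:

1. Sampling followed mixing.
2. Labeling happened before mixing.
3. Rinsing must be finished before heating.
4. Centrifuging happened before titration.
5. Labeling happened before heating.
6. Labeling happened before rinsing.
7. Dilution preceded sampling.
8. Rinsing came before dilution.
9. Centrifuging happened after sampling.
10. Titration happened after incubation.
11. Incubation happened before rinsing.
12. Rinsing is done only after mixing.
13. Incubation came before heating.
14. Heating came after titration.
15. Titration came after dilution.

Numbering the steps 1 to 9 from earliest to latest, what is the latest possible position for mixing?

3

Mixing must come before centrifuging, dilution, heating, rinsing, sampling, and titration — 6 steps forced after it.
Everything else can be placed before mixing in some valid order, so mixing can sit as late as position 9 − 6 = 3.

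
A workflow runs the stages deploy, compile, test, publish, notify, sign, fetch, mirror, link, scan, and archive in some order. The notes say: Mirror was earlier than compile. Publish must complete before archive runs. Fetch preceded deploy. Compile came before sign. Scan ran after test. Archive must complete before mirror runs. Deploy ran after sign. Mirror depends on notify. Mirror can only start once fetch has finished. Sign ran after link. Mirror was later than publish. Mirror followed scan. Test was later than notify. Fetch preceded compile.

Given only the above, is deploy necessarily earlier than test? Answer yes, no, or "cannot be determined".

no

Tracing the constraints gives test → scan → mirror → compile → sign → deploy, so test must come before deploy.
That means deploy cannot be before test.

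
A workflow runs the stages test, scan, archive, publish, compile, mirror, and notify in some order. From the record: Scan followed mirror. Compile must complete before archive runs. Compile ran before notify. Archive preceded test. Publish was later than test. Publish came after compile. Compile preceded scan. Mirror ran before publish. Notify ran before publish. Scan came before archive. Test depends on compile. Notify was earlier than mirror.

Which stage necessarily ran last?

Every other stage has a chain of constraints placing it before publish, so publish is last.

publish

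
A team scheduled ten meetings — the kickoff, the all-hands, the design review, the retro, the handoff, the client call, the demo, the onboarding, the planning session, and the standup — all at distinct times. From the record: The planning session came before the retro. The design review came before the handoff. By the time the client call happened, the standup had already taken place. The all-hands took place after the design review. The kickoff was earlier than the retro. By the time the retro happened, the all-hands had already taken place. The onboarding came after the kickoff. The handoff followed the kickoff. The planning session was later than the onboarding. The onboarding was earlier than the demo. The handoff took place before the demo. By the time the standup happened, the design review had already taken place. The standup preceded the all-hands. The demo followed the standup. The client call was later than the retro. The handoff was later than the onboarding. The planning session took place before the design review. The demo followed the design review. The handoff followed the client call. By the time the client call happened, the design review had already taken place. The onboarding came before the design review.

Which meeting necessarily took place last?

Every other meeting has a chain of constraints placing it before the demo, so the demo is last.

the demo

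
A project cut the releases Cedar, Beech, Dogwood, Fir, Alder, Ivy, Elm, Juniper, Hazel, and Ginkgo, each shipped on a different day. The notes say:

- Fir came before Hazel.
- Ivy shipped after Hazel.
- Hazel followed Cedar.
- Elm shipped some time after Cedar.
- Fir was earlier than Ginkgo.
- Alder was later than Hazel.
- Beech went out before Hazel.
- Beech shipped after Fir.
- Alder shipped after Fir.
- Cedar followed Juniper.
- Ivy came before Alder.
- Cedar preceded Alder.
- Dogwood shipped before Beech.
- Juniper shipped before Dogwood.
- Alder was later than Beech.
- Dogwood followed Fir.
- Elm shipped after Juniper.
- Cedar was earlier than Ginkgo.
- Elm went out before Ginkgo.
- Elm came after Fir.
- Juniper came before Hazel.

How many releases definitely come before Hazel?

5

Directly stated before Hazel: Beech, Cedar, Fir, and Juniper.
Dogwood reaches Hazel via Dogwood → Beech → Hazel.
No chain forces Ginkgo (or any of the others) ahead of Hazel.
That's Beech, Cedar, Dogwood, Fir, and Juniper — 5 in all.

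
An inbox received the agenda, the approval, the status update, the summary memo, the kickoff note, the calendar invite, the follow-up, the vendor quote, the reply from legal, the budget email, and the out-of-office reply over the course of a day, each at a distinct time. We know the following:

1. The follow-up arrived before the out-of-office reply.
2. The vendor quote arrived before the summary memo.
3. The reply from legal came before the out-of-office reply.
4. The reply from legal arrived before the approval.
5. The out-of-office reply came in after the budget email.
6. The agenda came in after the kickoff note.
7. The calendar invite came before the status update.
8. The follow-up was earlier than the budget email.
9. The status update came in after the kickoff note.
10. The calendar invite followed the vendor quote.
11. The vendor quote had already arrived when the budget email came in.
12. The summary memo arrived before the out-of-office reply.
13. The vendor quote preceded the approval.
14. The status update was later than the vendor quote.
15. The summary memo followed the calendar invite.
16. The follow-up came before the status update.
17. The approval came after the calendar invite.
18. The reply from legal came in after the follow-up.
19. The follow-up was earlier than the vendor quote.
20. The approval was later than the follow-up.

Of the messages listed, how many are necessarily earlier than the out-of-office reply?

Directly stated before the out-of-office reply: the budget email, the follow-up, the reply from legal, and the summary memo.
The calendar invite reaches the out-of-office reply via the calendar invite → the summary memo → the out-of-office reply.
The vendor quote reaches the out-of-office reply via the vendor quote → the summary memo → the out-of-office reply.
That's the budget email, the calendar invite, the follow-up, the reply from legal, the summary memo, and the vendor quote — 6 in all.

6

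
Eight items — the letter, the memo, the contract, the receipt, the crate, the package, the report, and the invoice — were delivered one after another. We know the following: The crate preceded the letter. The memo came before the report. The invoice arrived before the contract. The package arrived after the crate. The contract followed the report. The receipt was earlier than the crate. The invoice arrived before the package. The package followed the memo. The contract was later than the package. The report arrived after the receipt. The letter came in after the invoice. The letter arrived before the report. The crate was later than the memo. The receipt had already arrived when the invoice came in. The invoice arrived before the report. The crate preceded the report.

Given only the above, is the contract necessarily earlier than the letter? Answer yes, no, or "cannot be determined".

Tracing the constraints gives the letter → the report → the contract, so the letter must come before the contract.
That means the contract cannot be before the letter.

no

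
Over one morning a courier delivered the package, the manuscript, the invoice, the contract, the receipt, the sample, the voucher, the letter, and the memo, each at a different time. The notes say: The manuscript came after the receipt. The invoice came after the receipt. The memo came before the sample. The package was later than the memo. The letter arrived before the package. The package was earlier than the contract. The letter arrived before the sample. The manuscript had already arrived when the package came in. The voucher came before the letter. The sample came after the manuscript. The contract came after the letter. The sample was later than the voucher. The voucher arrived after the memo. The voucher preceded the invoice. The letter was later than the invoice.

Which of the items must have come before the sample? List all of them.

Directly stated before the sample: the letter, the manuscript, the memo, and the voucher.
The invoice reaches the sample via the invoice → the letter → the sample.
The receipt reaches the sample via the receipt → the manuscript → the sample.
No chain forces the contract (or any of the others) ahead of the sample.

the invoice, the letter, the manuscript, the memo, the receipt, the voucher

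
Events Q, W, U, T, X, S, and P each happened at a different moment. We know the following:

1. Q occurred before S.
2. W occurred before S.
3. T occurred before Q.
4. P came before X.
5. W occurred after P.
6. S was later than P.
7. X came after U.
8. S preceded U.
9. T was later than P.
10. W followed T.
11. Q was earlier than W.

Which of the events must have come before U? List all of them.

P, Q, S, T, W

Directly stated before U: S.
P reaches U via P → S → U.
Q reaches U via Q → S → U.
T reaches U via T → Q → S → U.
Likewise W reaches U by chaining the stated constraints.
No chain forces X ahead of U.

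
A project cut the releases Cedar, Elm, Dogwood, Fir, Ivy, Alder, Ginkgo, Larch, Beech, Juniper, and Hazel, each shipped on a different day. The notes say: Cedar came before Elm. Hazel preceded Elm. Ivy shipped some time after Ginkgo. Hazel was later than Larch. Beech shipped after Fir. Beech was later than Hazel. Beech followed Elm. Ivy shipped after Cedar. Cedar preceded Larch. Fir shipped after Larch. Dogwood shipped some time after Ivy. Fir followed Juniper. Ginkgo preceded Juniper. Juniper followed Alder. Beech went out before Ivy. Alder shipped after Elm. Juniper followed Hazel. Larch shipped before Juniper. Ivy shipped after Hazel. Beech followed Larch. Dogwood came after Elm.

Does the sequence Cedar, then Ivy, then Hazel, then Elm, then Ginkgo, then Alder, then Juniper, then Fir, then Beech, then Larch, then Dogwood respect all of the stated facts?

no

The constraints require Larch before Hazel, but in the proposed sequence Hazel appears ahead of Larch. That one violation is enough.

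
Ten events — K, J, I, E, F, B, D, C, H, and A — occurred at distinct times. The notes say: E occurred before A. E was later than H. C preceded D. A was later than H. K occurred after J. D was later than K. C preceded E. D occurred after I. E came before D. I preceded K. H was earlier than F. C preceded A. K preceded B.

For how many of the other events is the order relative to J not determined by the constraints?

Forced after J: B, D, and K.
That leaves A, C, E, F, H, and I with no forced order relative to J — 6.

6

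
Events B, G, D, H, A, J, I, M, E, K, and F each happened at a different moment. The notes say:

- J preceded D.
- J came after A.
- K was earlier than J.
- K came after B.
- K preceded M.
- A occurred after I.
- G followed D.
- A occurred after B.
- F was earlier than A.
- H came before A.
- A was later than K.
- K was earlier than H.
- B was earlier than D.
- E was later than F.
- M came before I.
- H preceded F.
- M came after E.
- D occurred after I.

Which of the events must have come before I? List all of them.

B, E, F, H, K, M

Directly stated before I: M.
B reaches I via B → K → M → I.
E reaches I via E → M → I.
F reaches I via F → E → M → I.
Likewise H and K each reach I by chaining the stated constraints.
No chain forces G (or any of the others) ahead of I.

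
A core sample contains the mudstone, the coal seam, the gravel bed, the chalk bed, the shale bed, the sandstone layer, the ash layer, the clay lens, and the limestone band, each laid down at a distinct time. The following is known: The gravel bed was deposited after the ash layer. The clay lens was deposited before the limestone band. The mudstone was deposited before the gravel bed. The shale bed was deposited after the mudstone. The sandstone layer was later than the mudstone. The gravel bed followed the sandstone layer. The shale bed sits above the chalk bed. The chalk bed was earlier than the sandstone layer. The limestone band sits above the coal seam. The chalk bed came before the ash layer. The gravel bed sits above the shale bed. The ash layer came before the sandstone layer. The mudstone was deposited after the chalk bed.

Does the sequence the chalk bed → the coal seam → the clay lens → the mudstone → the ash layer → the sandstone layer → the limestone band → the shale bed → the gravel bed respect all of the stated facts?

Check each stated constraint against the proposed order — e.g. the coal seam is ahead of the limestone band; the chalk bed is ahead of the shale bed. Every pair is in the required order; nothing is violated.

yes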